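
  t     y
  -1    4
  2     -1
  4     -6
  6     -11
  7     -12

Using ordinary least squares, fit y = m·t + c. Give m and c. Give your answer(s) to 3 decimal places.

Forming AᵀA = [[106, 18]; [18, 5]] and Aᵀy = [-180, -26]ᵀ gives AᵀA·[m, c]ᵀ = Aᵀy.
Eliminating c: 5·(row 1) − 18·(row 2) gives 206·m = 5·(-180) − 18·(-26) = -432, so m = -216/103.
Then c = ((-26) − 18·(-216/103))/5 = 242/103.

m = -2.097, c = 2.350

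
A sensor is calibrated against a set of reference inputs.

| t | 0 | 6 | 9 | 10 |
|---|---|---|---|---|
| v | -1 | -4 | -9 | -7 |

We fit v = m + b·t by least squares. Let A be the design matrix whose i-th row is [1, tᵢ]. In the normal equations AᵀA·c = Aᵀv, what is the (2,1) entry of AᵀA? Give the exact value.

25

Row 2 ↔ basis t, column 1 ↔ basis 1, so (AᵀA)_{2,1} = Σᵢ t = (0)·(1) + (6)·(1) + (9)·(1) + (10)·(1) = 25.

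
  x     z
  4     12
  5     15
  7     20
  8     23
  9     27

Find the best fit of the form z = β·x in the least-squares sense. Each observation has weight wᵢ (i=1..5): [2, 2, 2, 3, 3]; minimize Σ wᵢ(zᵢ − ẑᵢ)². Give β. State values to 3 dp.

AᵀWA·[β]ᵀ = AᵀWz reads: 615·β = 1807.
β = 1807/615 = 2.93821.

β = 2.938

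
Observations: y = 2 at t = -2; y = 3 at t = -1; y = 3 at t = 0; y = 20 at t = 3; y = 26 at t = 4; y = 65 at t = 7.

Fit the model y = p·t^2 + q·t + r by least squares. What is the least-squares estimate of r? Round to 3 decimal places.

Normal-equation sums: Σt^2·t^2 = 2755, Σt^2·t = 425, Σt^2 = 79, Σt·t = 79, Σt = 11, Σ1 = 6.
Moment sums: Σt^2·y = 3792, Σt·y = 612, Σy = 119.
Solving the 3×3 system (Gaussian elimination) gives p = 20575/22396, q = 51941/22396, r = 39029/11198.

r = 3.485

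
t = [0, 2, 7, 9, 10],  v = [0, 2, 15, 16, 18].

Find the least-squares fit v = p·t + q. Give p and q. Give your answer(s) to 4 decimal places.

Compute the Gram sums: Σt·t = 234, Σt = 28, Σ1 = 5.
For Xᵀv: Σt·v = 433, Σv = 51.
Determinant 234·5 − 28² = 386.
p = (433·5 − 28·51)/386 = 737/386; q = (234·51 − 28·433)/386 = -95/193.

p = 1.9093, q = -0.4922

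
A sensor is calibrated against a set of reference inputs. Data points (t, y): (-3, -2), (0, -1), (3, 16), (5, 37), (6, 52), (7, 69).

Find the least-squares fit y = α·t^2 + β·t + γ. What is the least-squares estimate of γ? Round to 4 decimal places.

Setting ∂/∂α … = 0 gives: 4484·α + 684·β + 128·γ = 6304;  684·α + 128·β + 18·γ = 1034;  128·α + 18·β + 6·γ = 171.
(Σt^2·t^2 = 4484, Σt^2·t = 684, Σt^2 = 128, Σt·t = 128, Σt = 18, Σ1 = 6, Σt^2·y = 6304, Σt·y = 1034, Σy = 171.)
Inverting the 3×3 Gram matrix, [α, β, γ]ᵀ = [30183/29810, 17503/5962, -28432/14905]ᵀ.

γ = -1.9075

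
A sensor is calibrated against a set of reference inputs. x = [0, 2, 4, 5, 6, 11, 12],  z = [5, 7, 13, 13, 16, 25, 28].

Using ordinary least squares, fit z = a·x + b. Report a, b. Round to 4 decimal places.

From the data, Σx·x = 346, Σx = 40, Σ1 = 7.
For Aᵀz: Σx·z = 838, Σz = 107.
So AᵀA·[a, b]ᵀ = Aᵀz: [[346, 40]; [40, 7]]·[a, b]ᵀ = [838, 107]ᵀ.
Δ = 346·7 − 40² = 822.
a = (838·7 − 40·107)/822 = 793/411; b = (346·107 − 40·838)/822 = 1751/411.

a = 1.9294, b = 4.2603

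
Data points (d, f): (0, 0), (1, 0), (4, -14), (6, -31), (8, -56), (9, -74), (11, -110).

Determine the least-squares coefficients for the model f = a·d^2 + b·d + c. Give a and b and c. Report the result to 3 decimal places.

a = -0.956, b = 0.489, c = 0.106

Compute the Gram sums: Σd^2·d^2 = 26851, Σd^2·d = 2853, Σd^2 = 319, Σd·d = 319, Σd = 39, Σ1 = 7.
Moment sums: Σd^2·f = -24228, Σd·f = -2566, Σf = -285.
So MᵀM·[a, b, c]ᵀ = Mᵀf: [[26851, 2853, 319]; [2853, 319, 39]; [319, 39, 7]]·[a, b, c]ᵀ = [-24228, -2566, -285]ᵀ.
Inverting the 3×3 Gram matrix, [a, b, c]ᵀ = [-106261/111206, 54379/111206, 5912/55603]ᵀ.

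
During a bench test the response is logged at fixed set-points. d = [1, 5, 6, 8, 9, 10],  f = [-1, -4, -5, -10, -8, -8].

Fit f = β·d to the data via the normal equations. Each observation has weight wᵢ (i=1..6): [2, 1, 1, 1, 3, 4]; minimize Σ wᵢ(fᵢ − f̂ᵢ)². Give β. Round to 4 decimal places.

Normal-equation sums: Σwᵢ·d·d = 770.
Right-hand side: Σwᵢ·d·f = -668.
Normal equations: [[770]]·[β]ᵀ = [-668]ᵀ.
Hence β = -668 / 770 ≈ -0.867532.

β = -0.8675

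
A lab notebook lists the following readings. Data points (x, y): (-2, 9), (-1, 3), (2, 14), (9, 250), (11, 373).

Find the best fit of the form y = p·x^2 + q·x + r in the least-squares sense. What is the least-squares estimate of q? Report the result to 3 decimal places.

q = 0.967

The normal equations are: 21235·p + 2059·q + 211·r = 65478;  2059·p + 211·q + 19·r = 6360;  211·p + 19·q + 5·r = 649.
(Σx^2·x^2 = 21235, Σx^2·x = 2059, Σx^2 = 211, Σx·x = 211, Σx = 19, Σ1 = 5, Σx^2·y = 65478, Σx·y = 6360, Σy = 649.)
Inverting the 3×3 Gram matrix, [p, q, r]ᵀ = [163181/54568, 52779/54568, -484/6821]ᵀ.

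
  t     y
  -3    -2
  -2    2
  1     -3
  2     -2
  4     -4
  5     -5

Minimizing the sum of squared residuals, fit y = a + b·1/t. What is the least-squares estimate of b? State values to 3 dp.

b = -2.476

The normal system XᵀX·[a, b]ᵀ = Xᵀy is [[6, 67/60]; [67/60, 6169/3600]]·[a, b]ᵀ = [-14, -19/3]ᵀ.
Eliminating b: (6169/3600)·(row 1) − (67/60)·(row 2) gives (1301/144)·a = (6169/3600)·(-14) − (67/60)·(-19/3) = -10151/600, so a = -60906/32525.
Then b = ((-19/3) − (67/60)·(-60906/32525))/(6169/3600) = -16104/6505.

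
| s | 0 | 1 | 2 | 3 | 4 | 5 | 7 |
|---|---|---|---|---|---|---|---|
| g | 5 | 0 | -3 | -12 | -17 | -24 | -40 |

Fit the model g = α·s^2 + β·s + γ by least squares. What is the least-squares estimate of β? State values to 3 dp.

Compute the Gram sums: Σs^2·s^2 = 3380, Σs^2·s = 568, Σs^2 = 104, Σs·s = 104, Σs = 22, Σ1 = 7.
Right-hand side: Σs^2·g = -2952, Σs·g = -510, Σg = -91.
MᵀM·[α, β, γ]ᵀ = Mᵀg becomes [[3380, 568, 104]; [568, 104, 22]; [104, 22, 7]]·[α, β, γ]ᵀ = [-2952, -510, -91]ᵀ.
Inverting the 3×3 Gram matrix, [α, β, γ]ᵀ = [-256/847, -3672/847, 619/121]ᵀ.

β = -4.335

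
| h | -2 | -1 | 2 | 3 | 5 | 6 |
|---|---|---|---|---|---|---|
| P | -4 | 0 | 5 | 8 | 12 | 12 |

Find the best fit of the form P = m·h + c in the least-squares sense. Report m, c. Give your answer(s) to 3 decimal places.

m = 2.016, c = 1.131

Normal-equation sums: Σh·h = 79, Σh = 13, Σ1 = 6.
And Σh·P = 174, ΣP = 33.
XᵀX·[m, c]ᵀ = XᵀP becomes [[79, 13]; [13, 6]]·[m, c]ᵀ = [174, 33]ᵀ.
Δ = 79·6 − 13² = 305.
m = (174·6 − 13·33)/305 = 123/61; c = (79·33 − 13·174)/305 = 69/61.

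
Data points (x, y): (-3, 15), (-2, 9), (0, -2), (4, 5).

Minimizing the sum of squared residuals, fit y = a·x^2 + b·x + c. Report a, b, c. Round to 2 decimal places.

a = 1.04, b = -2.57, c = -1.44

AᵀA·[a, b, c]ᵀ = Aᵀy reads: 353·a + 29·b + 29·c = 251;  29·a + 29·b + (-1)·c = -43;  29·a + (-1)·b + 4·c = 27.
(Σx^2·x^2 = 353, Σx^2·x = 29, Σx^2 = 29, Σx·x = 29, Σx = -1, Σ1 = 4, Σx^2·y = 251, Σx·y = -43, Σy = 27.)
Row-reducing yields a = 129/124, b = -319/124, c = -89/62.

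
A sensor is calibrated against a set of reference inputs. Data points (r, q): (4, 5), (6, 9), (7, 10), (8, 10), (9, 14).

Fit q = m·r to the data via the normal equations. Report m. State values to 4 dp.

Forming XᵀX = [[246]] and Xᵀq = [350]ᵀ gives XᵀX·[m]ᵀ = Xᵀq.
Hence m = 350 / 246 ≈ 1.42276.

m = 1.4228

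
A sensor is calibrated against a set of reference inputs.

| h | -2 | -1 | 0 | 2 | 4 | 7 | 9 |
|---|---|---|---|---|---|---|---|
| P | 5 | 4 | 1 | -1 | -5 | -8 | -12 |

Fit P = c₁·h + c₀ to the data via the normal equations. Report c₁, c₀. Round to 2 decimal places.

Forming XᵀX = [[155, 19]; [19, 7]] and XᵀP = [-200, -16]ᵀ gives XᵀX·[c₁, c₀]ᵀ = XᵀP.
Δ = 155·7 − 19² = 724.
c₁ = ((-200)·7 − 19·(-16))/724 = -274/181; c₀ = (155·(-16) − 19·(-200))/724 = 330/181.

c₁ = -1.51, c₀ = 1.82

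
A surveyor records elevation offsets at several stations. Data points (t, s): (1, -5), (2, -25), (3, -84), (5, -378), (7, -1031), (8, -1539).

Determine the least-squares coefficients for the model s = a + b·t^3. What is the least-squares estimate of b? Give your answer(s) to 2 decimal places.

b = -3.00

XᵀX·[a, b]ᵀ = Xᵀs reads: 6·a + 1016·b = -3062;  1016·a + 396212·b = -1191324.
Eliminating b: 396212·(row 1) − 1016·(row 2) gives 1345016·a = 396212·(-3062) − 1016·(-1191324) = -2815960, so a = -351995/168127.
Then b = ((-1191324) − 1016·(-351995/168127))/396212 = -504619/168127.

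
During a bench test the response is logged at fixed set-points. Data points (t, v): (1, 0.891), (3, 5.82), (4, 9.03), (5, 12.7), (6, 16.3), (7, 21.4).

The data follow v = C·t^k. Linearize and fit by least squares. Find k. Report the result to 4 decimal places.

Taking logs, ln v = k·ln t + ln C, so regress ln v on ln t.
Sums: Σln t = 7.8320, Σ(ln t)² = 12.7160, Σln v = 12.2426, Σln t·ln v = 20.0383.
Normal system: [[12.7160, 7.8320]; [7.8320, 6]]·[k, ln C]ᵀ = [20.0383, 12.2426]ᵀ.
Solving (det = 14.9557): k = 1.62786, ln C = -0.08447.

k = 1.6279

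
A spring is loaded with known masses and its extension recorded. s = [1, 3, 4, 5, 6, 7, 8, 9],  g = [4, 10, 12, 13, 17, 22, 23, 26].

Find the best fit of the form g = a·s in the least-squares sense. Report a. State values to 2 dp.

a = 2.92

Normal-equation sums: Σs·s = 281.
For Xᵀg: Σs·g = 821.
So XᵀX·[a]ᵀ = Xᵀg: [[281]]·[a]ᵀ = [821]ᵀ.
Hence a = 821 / 281 ≈ 2.92171.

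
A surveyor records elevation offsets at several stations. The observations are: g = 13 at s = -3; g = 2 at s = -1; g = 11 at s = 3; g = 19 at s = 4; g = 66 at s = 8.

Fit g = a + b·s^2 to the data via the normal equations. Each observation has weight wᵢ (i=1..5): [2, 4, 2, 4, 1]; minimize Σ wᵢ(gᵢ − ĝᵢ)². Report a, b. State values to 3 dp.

a = 2.133, b = 1.014

From the data, Σwᵢ·1 = 13, Σwᵢ·s^2 = 168, Σwᵢ·s^2·s^2 = 5448.
For AᵀWg: Σwᵢ·g = 198, Σwᵢ·s^2·g = 5880.
Normal equations: [[13, 168]; [168, 5448]]·[a, b]ᵀ = [198, 5880]ᵀ.
Eliminating b: 5448·(row 1) − 168·(row 2) gives 42600·a = 5448·198 − 168·5880 = 90864, so a = 3786/1775.
Then b = (5880 − 168·(3786/1775))/5448 = 1799/1775.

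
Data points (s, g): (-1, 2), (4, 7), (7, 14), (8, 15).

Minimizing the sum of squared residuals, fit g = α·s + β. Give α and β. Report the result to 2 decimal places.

Sums needed: Σs·s = 130, Σs = 18, Σ1 = 4.
For Aᵀg: Σs·g = 244, Σg = 38.
AᵀA·[α, β]ᵀ = Aᵀg becomes [[130, 18]; [18, 4]]·[α, β]ᵀ = [244, 38]ᵀ.
Δ = 130·4 − 18² = 196.
α = (244·4 − 18·38)/196 = 73/49; β = (130·38 − 18·244)/196 = 137/49.

α = 1.49, β = 2.80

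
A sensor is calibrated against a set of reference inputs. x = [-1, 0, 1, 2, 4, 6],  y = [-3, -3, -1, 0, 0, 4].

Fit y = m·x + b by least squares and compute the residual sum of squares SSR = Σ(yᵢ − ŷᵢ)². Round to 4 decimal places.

Forming AᵀA = [[58, 12]; [12, 6]] and Aᵀy = [26, -3]ᵀ gives AᵀA·[m, b]ᵀ = Aᵀy.
Eliminating b: 6·(row 1) − 12·(row 2) gives 204·m = 6·26 − 12·(-3) = 192, so m = 16/17.
Then b = ((-3) − 12·(16/17))/6 = -81/34.
Residuals: 11/34, -21/34, 15/34, 1/2, -47/34, 25/34; SSR = 115/34.

SSR = 3.3824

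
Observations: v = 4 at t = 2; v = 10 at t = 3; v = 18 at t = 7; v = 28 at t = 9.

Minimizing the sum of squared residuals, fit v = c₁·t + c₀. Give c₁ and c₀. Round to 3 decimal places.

c₁ = 3.084, c₀ = -1.191

Sums needed: Σt·t = 143, Σt = 21, Σ1 = 4.
Moment sums: Σt·v = 416, Σv = 60.
Normal equations: [[143, 21]; [21, 4]]·[c₁, c₀]ᵀ = [416, 60]ᵀ.
Δ = 143·4 − 21² = 131.
c₁ = (416·4 − 21·60)/131 = 404/131; c₀ = (143·60 − 21·416)/131 = -156/131.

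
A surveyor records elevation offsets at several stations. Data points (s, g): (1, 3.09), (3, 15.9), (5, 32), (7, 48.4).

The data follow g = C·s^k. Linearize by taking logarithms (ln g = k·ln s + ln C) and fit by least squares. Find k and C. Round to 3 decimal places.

Taking logs, ln g = k·ln s + ln C, so regress ln g on ln s.
XᵀX = [[7.5838, 4.6540]; [4.6540, 4]], rhs = [16.1662, 11.2397]ᵀ  (here Σln s = 4.6540, Σ(ln s)² = 7.5838, Σln g = 11.2397, Σln s·ln g = 16.1662).
Solving (det = 8.6759): k = 1.42411, ln C = 1.15300, so C = exp(1.15300) = 3.16767.

k = 1.424, C = 3.168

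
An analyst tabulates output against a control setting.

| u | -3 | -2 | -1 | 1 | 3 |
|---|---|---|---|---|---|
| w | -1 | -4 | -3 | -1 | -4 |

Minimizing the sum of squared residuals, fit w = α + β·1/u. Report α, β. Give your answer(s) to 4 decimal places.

α = -2.5298, β = 0.7018

Forming MᵀM = [[5, -1/2]; [-1/2, 89/36]] and Mᵀw = [-13, 3]ᵀ gives MᵀM·[α, β]ᵀ = Mᵀw.
Eliminating β: (89/36)·(row 1) − (-1/2)·(row 2) gives (109/9)·α = (89/36)·(-13) − (-1/2)·3 = -1103/36, so α = -1103/436.
Then β = (3 − (-1/2)·(-1103/436))/(89/36) = 153/218.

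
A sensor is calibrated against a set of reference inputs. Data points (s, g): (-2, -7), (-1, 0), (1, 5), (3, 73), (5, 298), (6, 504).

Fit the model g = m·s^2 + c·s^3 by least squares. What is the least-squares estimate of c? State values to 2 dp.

c = 1.98

From the data, Σs^2·s^2 = 2020, Σs^2·s^3 = 11112, Σs^3·s^3 = 63076.
Right-hand side: Σs^2·g = 26228, Σs^3·g = 148146.
So MᵀM·[m, c]ᵀ = Mᵀg: [[2020, 11112]; [11112, 63076]]·[m, c]ᵀ = [26228, 148146]ᵀ.
Determinant 2020·63076 − 11112² = 3936976.
m = (26228·63076 − 11112·148146)/3936976 = 509936/246061; c = (2020·148146 − 11112·26228)/3936976 = 976173/492122.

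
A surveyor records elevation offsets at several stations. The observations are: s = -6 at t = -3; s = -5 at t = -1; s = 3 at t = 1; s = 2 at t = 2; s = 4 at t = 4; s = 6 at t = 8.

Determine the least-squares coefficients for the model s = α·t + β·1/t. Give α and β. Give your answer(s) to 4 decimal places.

The normal system MᵀM·[α, β]ᵀ = Mᵀs is [[95, 6]; [6, 1405/576]]·[α, β]ᵀ = [94, 51/4]ᵀ.
Determinant 95·(1405/576) − 6² = 112739/576.
α = (94·(1405/576) − 6·(51/4))/(112739/576) = 88006/112739; β = (95·(51/4) − 6·94)/(112739/576) = 372816/112739.

α = 0.7806, β = 3.3069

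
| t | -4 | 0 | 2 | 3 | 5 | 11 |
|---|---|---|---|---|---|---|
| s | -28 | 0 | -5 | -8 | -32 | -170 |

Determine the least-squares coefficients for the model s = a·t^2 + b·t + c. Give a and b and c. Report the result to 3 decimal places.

a = -1.508, b = 1.108, c = 0.338

MᵀM·[a, b, c]ᵀ = Mᵀs reads: 15619·a + 1427·b + 175·c = -21910;  1427·a + 175·b + 17·c = -1952;  175·a + 17·b + 6·c = -243.
(Σt^2·t^2 = 15619, Σt^2·t = 1427, Σt^2 = 175, Σt·t = 175, Σt = 17, Σ1 = 6, Σt^2·s = -21910, Σt·s = -1952, Σs = -243.)
Inverting the 3×3 Gram matrix, [a, b, c]ᵀ = [-13027/8640, 9569/8640, 487/1440]ᵀ.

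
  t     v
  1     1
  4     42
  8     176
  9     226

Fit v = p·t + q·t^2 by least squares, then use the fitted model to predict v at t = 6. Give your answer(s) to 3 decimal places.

v̂ = 97.402

Compute the Gram sums: Σt·t = 162, Σt·t^2 = 1306, Σt^2·t^2 = 10914.
Moment sums: Σt·v = 3611, Σt^2·v = 30243.
So XᵀX·[p, q]ᵀ = Xᵀv: [[162, 1306]; [1306, 10914]]·[p, q]ᵀ = [3611, 30243]ᵀ.
Δ = 162·10914 − 1306² = 62432.
p = (3611·10914 − 1306·30243)/62432 = -10863/7804; q = (162·30243 − 1306·3611)/62432 = 22925/7804.
At t = 6: v̂ = (-10863/7804)·(6) + (22925/7804)·(36) = 380061/3902.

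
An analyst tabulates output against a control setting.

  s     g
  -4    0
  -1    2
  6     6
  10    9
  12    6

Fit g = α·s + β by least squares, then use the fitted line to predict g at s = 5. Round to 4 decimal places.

ĝ = 4.7887

With design matrix A, AᵀA = [[297, 23]; [23, 5]] and Aᵀg = [196, 23]ᵀ.
Determinant 297·5 − 23² = 956.
α = (196·5 − 23·23)/956 = 451/956; β = (297·23 − 23·196)/956 = 2323/956.
At s = 5: ĝ = (451/956)·(5) + (2323/956)·(1) = 2289/478.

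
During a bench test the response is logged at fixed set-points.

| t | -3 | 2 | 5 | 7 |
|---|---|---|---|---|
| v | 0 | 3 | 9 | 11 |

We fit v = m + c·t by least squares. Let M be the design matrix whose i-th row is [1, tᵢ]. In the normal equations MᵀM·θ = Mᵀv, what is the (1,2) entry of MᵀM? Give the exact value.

11

Row 1 ↔ basis 1, column 2 ↔ basis t, so (MᵀM)_{1,2} = Σᵢ t = (1)·(-3) + (1)·(2) + (1)·(5) + (1)·(7) = 11.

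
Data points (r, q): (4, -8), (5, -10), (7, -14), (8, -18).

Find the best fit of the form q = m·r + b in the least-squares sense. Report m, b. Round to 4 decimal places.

m = -2.4000, b = 1.9000

AᵀA·[m, b]ᵀ = Aᵀq reads: 154·m + 24·b = -324;  24·m + 4·b = -50.
(Σr·r = 154, Σr = 24, Σ1 = 4, Σr·q = -324, Σq = -50.)
Δ = 154·4 − 24² = 40.
m = ((-324)·4 − 24·(-50))/40 = -12/5; b = (154·(-50) − 24·(-324))/40 = 19/10.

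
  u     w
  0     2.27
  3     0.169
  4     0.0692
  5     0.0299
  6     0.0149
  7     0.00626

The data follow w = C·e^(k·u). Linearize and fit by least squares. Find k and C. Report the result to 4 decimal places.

With ln wᵢ as the transformed response and uᵢ as the regressor:
Over the data: Σu = 25.0000, Σ(u)² = 135.0000, Σln w = -16.4187, Σu·ln w = -94.3195.
Normal system: [[135.0000, 25.0000]; [25.0000, 6]]·[k, ln C]ᵀ = [-94.3195, -16.4187]ᵀ.
Slope k = (n·Σu·ln w − Σu·Σln w)/(n·Σ(u)² − (Σu)²) = (6·-94.3195 − 25.0000·-16.4187)/185.0000 = -0.84027; ln C = (Σln w − k·Σu)/n = 0.76466, so C = exp(0.76466) = 2.14827.

k = -0.8403, C = 2.1483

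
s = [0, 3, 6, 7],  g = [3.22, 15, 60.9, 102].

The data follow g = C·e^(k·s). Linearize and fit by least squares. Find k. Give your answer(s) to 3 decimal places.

k = 0.490

Let Y = ln g. Fitting Y = k·s + ln C by least squares:
Over the data: Σs = 16.0000, Σ(s)² = 94.0000, Σln g = 12.6116, Σs·ln g = 65.1544.
Normal system: [[94.0000, 16.0000]; [16.0000, 4]]·[k, ln C]ᵀ = [65.1544, 12.6116]ᵀ.
Δ = 94.0000·4 − (16.0000)² = 120.0000; k = (65.1544·4 − 16.0000·12.6116)/120.0000 = 0.49026, ln C = (94.0000·12.6116 − 16.0000·65.1544)/120.0000 = 1.19187.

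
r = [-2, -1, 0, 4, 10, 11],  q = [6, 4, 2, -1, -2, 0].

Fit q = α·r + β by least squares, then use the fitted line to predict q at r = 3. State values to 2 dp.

The normal system AᵀA·[α, β]ᵀ = Aᵀq is [[242, 22]; [22, 6]]·[α, β]ᵀ = [-40, 9]ᵀ.
Determinant 242·6 − 22² = 968.
α = ((-40)·6 − 22·9)/968 = -219/484; β = (242·9 − 22·(-40))/968 = 139/44.
At r = 3: q̂ = (-219/484)·(3) + (139/44)·(1) = 218/121.

q̂ = 1.80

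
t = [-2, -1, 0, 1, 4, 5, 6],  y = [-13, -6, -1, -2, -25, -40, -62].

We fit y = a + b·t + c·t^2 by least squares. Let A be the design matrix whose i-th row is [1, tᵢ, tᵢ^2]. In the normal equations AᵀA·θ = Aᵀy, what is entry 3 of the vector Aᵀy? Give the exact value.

-3692

Entry 3 ↔ basis t^2, so (Aᵀy)_{3} = Σᵢ (t^2)·yᵢ = (4)·(-13) + (1)·(-6) + (0)·(-1) + (1)·(-2) + (16)·(-25) + (25)·(-40) + (36)·(-62) = -3692.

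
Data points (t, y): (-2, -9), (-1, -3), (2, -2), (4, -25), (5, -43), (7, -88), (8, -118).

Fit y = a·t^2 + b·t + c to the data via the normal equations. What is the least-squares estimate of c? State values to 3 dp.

With design matrix A, AᵀA = [[7411, 1043, 163]; [1043, 163, 23]; [163, 23, 7]] and Aᵀy = [-13386, -1858, -288]ᵀ.
Inverting the 3×3 Gram matrix, [a, b, c]ᵀ = [-5057/2442, 35/22, 2260/1221]ᵀ.

c = 1.851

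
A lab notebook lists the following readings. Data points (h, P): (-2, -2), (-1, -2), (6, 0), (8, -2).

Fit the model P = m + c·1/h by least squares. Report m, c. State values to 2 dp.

From the data, Σ1 = 4, Σ1/h = -29/24, Σ1/h·1/h = 745/576.
And ΣP = -6, Σ1/h·P = 11/4.
Determinant 4·(745/576) − (-29/24)² = 713/192.
m = ((-6)·(745/576) − (-29/24)·(11/4))/(713/192) = -852/713; c = (4·(11/4) − (-29/24)·(-6))/(713/192) = 720/713.

m = -1.19, c = 1.01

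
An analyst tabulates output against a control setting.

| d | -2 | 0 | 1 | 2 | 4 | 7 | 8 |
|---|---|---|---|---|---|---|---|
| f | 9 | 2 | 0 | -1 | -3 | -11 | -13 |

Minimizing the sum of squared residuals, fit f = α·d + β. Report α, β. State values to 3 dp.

Sums needed: Σd·d = 138, Σd = 20, Σ1 = 7.
Moment sums: Σd·f = -213, Σf = -17.
Eliminating β: 7·(row 1) − 20·(row 2) gives 566·α = 7·(-213) − 20·(-17) = -1151, so α = -1151/566.
Then β = ((-17) − 20·(-1151/566))/7 = 957/283.

α = -2.034, β = 3.382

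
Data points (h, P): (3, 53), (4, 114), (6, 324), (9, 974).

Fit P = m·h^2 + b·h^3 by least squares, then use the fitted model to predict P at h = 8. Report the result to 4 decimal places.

MᵀM·[m, b]ᵀ = MᵀP reads: 8194·m + 68092·b = 92859;  68092·m + 582922·b = 788757.
Δ = 8194·582922 − 68092² = 139942404.
m = (92859·582922 − 68092·788757)/139942404 = 23417353/7774578; b = (8194·788757 − 68092·92859)/139942404 = 7784435/7774578.
At h = 8: P̂ = (23417353/7774578)·(64) + (7784435/7774578)·(512) = 2742170656/3887289.

P̂ = 705.4198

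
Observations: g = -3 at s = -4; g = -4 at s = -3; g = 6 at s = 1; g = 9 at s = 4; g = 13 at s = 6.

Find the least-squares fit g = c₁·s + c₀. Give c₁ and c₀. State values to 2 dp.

AᵀA·[c₁, c₀]ᵀ = Aᵀg reads: 78·c₁ + 4·c₀ = 144;  4·c₁ + 5·c₀ = 21.
det = 78·5 − 4² = 374.
c₁ = (144·5 − 4·21)/374 = 318/187; c₀ = (78·21 − 4·144)/374 = 531/187.

c₁ = 1.70, c₀ = 2.84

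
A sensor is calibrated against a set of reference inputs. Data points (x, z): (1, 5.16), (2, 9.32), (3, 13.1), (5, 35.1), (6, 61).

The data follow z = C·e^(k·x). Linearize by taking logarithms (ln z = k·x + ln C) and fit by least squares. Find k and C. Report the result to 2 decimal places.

k = 0.48, C = 3.27

Linearized form: ln z = k·x + ln C. From the 5 transformed points,
Σx = 17.0000, Σ(x)² = 75.0000, Σln z = 14.1148, Σx·ln z = 56.2793.
Equations: 75.0000·k + 17.0000·ln C = 56.2793;  17.0000·k + 5·ln C = 14.1148.
Slope k = (n·Σx·ln z − Σx·Σln z)/(n·Σ(x)² − (Σx)²) = (5·56.2793 − 17.0000·14.1148)/86.0000 = 0.48192; ln C = (Σln z − k·Σx)/n = 1.18442, so C = exp(1.18442) = 3.26879.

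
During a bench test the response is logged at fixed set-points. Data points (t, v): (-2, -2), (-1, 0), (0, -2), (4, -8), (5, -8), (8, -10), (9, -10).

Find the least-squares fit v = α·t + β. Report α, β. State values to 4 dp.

α = -0.9233, β = -2.6807

From the data, Σt·t = 191, Σt = 23, Σ1 = 7.
For Aᵀv: Σt·v = -238, Σv = -40.
So AᵀA·[α, β]ᵀ = Aᵀv: [[191, 23]; [23, 7]]·[α, β]ᵀ = [-238, -40]ᵀ.
Eliminating β: 7·(row 1) − 23·(row 2) gives 808·α = 7·(-238) − 23·(-40) = -746, so α = -373/404.
Then β = ((-40) − 23·(-373/404))/7 = -1083/404.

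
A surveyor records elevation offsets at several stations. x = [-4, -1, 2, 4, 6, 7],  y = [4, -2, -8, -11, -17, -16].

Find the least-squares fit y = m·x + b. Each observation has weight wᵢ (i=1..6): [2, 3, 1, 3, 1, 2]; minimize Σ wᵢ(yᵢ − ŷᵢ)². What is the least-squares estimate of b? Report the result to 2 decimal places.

Sums needed: Σwᵢ·x·x = 221, Σwᵢ·x = 23, Σwᵢ·1 = 12.
Moment sums: Σwᵢ·x·y = -500, Σwᵢ·y = -88.
AᵀWA·[m, b]ᵀ = AᵀWy becomes [[221, 23]; [23, 12]]·[m, b]ᵀ = [-500, -88]ᵀ.
det = 221·12 − 23² = 2123.
m = ((-500)·12 − 23·(-88))/2123 = -3976/2123; b = (221·(-88) − 23·(-500))/2123 = -7948/2123.

b = -3.74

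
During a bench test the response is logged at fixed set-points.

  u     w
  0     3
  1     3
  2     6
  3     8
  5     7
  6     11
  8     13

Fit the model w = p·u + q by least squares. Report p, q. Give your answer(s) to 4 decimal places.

The normal equations are: 139·p + 25·q = 244;  25·p + 7·q = 51.
Eliminating q: 7·(row 1) − 25·(row 2) gives 348·p = 7·244 − 25·51 = 433, so p = 433/348.
Then q = (51 − 25·(433/348))/7 = 989/348.

p = 1.2443, q = 2.8420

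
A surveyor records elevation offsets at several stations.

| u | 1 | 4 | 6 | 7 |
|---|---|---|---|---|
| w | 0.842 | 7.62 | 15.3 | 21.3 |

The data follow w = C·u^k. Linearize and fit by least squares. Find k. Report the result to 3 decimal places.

Linearized form: ln w = k·ln u + ln C. From the 4 transformed points,
Sums: Σln u = 5.1240, Σ(ln u)² = 8.9188, Σln w = 7.6454, Σln u·ln w = 13.6549.
Normal system: [[8.9188, 5.1240]; [5.1240, 4]]·[k, ln C]ᵀ = [13.6549, 7.6454]ᵀ.
Δ = 8.9188·4 − (5.1240)² = 9.4201; k = (13.6549·4 − 5.1240·7.6454)/9.4201 = 1.63957, ln C = (8.9188·7.6454 − 5.1240·13.6549)/9.4201 = -0.18894.

k = 1.640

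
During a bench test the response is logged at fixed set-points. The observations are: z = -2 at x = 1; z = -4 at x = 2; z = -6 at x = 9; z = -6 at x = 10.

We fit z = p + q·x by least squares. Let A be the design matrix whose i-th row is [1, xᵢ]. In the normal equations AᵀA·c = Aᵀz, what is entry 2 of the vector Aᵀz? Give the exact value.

Entry 2 ↔ basis x, so (Aᵀz)_{2} = Σᵢ (x)·zᵢ = (1)·(-2) + (2)·(-4) + (9)·(-6) + (10)·(-6) = -124.

-124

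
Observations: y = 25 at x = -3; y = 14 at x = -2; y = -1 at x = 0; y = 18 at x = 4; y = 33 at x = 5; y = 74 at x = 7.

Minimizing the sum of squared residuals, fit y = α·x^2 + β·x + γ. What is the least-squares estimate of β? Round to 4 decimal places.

β = -3.0107

Entries of AᵀA: Σx^2·x^2 = 3379, Σx^2·x = 497, Σx^2 = 103, Σx·x = 103, Σx = 11, Σ1 = 6.
For Aᵀy: Σx^2·y = 5020, Σx·y = 652, Σy = 163.
AᵀA·[α, β, γ]ᵀ = Aᵀy becomes [[3379, 497, 103]; [497, 103, 11]; [103, 11, 6]]·[α, β, γ]ᵀ = [5020, 652, 163]ᵀ.
Row-reducing yields α = 225623/115392, β = -347407/115392, γ = -16911/19232.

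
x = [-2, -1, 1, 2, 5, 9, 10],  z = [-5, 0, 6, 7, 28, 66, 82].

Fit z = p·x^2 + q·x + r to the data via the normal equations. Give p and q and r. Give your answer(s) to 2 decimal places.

Normal-equation sums: Σx^2·x^2 = 17220, Σx^2·x = 1854, Σx^2 = 216, Σx·x = 216, Σx = 24, Σ1 = 7.
Moment sums: Σx^2·z = 14260, Σx·z = 1584, Σz = 184.
Solving the 3×3 system (Gaussian elimination) gives p = 16784/33369, q = 98102/33369, r = 7624/11123.

p = 0.50, q = 2.94, r = 0.69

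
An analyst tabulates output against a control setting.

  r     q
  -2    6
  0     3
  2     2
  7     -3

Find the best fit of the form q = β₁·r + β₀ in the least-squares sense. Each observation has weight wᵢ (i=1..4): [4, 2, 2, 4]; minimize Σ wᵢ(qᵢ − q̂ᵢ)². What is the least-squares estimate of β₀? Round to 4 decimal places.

β₀ = 3.7868

From the data, Σwᵢ·r·r = 220, Σwᵢ·r = 24, Σwᵢ·1 = 12.
Right-hand side: Σwᵢ·r·q = -124, Σwᵢ·q = 22.
So AᵀWA·[β₁, β₀]ᵀ = AᵀWq: [[220, 24]; [24, 12]]·[β₁, β₀]ᵀ = [-124, 22]ᵀ.
det = 220·12 − 24² = 2064.
β₁ = ((-124)·12 − 24·22)/2064 = -42/43; β₀ = (220·22 − 24·(-124))/2064 = 977/258.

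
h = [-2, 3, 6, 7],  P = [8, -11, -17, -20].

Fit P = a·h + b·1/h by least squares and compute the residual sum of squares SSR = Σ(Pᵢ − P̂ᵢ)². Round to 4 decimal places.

Normal-equation sums: Σh·h = 98, Σh·1/h = 4, Σ1/h·1/h = 361/882.
Moment sums: Σh·P = -291, Σ1/h·P = -187/14.
Normal equations: [[98, 4]; [4, 361/882]]·[a, b]ᵀ = [-291, -187/14]ᵀ.
Δ = 98·(361/882) − 4² = 217/9.
a = ((-291)·(361/882) − 4·(-187/14))/(217/9) = -57927/21266; b = (98·(-187/14) − 4·(-291))/(217/9) = -1305/217.
Residuals: -9671/21266, -565/686, 7355/21266, -223/3038; SSR = 10741/10633.

SSR = 1.0102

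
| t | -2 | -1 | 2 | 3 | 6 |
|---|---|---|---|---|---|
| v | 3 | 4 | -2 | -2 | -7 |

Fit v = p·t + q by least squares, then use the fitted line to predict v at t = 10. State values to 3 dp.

Normal-equation sums: Σt·t = 54, Σt = 8, Σ1 = 5.
And Σt·v = -62, Σv = -4.
AᵀA·[p, q]ᵀ = Aᵀv becomes [[54, 8]; [8, 5]]·[p, q]ᵀ = [-62, -4]ᵀ.
Determinant 54·5 − 8² = 206.
p = ((-62)·5 − 8·(-4))/206 = -139/103; q = (54·(-4) − 8·(-62))/206 = 140/103.
At t = 10: v̂ = (-139/103)·(10) + (140/103)·(1) = -1250/103.

v̂ = -12.136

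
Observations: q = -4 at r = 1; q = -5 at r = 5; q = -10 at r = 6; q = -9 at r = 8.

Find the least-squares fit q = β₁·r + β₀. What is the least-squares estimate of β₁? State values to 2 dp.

Forming XᵀX = [[126, 20]; [20, 4]] and Xᵀq = [-161, -28]ᵀ gives XᵀX·[β₁, β₀]ᵀ = Xᵀq.
det = 126·4 − 20² = 104.
β₁ = ((-161)·4 − 20·(-28))/104 = -21/26; β₀ = (126·(-28) − 20·(-161))/104 = -77/26.

β₁ = -0.81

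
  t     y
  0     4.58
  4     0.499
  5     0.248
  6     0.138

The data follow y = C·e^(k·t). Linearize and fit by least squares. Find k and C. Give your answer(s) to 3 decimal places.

k = -0.582, C = 4.692

Taking logs, ln y = k·t + ln C, so regress ln y on t.
XᵀX = [[77.0000, 15.0000]; [15.0000, 4]], rhs = [-21.6352, -2.5483]ᵀ  (here Σt = 15.0000, Σ(t)² = 77.0000, Σln y = -2.5483, Σt·ln y = -21.6352).
Δ = 77.0000·4 − (15.0000)² = 83.0000; k = (-21.6352·4 − 15.0000·-2.5483)/83.0000 = -0.58213, ln C = (77.0000·-2.5483 − 15.0000·-21.6352)/83.0000 = 1.54592, so C = exp(1.54592) = 4.69227.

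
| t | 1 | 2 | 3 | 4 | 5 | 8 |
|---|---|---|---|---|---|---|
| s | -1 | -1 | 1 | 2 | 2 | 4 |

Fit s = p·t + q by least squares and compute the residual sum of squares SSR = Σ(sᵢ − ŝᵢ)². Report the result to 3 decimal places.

SSR = 1.427

Entries of XᵀX: Σt·t = 119, Σt = 23, Σ1 = 6.
And Σt·s = 50, Σs = 7.
So XᵀX·[p, q]ᵀ = Xᵀs: [[119, 23]; [23, 6]]·[p, q]ᵀ = [50, 7]ᵀ.
det = 119·6 − 23² = 185.
p = (50·6 − 23·7)/185 = 139/185; q = (119·7 − 23·50)/185 = -317/185.
Residuals: -7/185, -146/185, 17/37, 131/185, -8/185, -11/37; SSR = 264/185.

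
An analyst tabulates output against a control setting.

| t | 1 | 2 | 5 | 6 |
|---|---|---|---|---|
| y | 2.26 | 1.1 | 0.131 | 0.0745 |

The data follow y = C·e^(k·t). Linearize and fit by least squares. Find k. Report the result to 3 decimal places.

k = -0.690

Taking logs, ln y = k·t + ln C, so regress ln y on t.
AᵀA = [[66.0000, 14.0000]; [14.0000, 4]], rhs = [-24.7385, -3.7188]ᵀ  (here Σt = 14.0000, Σ(t)² = 66.0000, Σln y = -3.7188, Σt·ln y = -24.7385).
Slope k = (n·Σt·ln y − Σt·Σln y)/(n·Σ(t)² − (Σt)²) = (4·-24.7385 − 14.0000·-3.7188)/68.0000 = -0.68956; ln C = (Σln y − k·Σt)/n = 1.48377.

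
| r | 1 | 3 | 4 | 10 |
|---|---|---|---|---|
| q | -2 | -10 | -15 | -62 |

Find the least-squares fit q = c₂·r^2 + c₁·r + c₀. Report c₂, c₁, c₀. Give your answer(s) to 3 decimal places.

c₂ = -0.387, c₁ = -2.412, c₀ = 0.781

Compute the Gram sums: Σr^2·r^2 = 10338, Σr^2·r = 1092, Σr^2 = 126, Σr·r = 126, Σr = 18, Σ1 = 4.
Moment sums: Σr^2·q = -6532, Σr·q = -712, Σq = -89.
Solving the 3×3 system (Gaussian elimination) gives c₂ = -283/732, c₁ = -8827/3660, c₀ = 953/1220.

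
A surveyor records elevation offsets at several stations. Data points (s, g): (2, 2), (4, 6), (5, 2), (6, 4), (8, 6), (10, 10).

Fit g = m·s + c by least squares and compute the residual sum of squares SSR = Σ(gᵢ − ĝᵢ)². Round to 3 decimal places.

Normal-equation sums: Σs·s = 245, Σs = 35, Σ1 = 6.
For Aᵀg: Σs·g = 210, Σg = 30.
So AᵀA·[m, c]ᵀ = Aᵀg: [[245, 35]; [35, 6]]·[m, c]ᵀ = [210, 30]ᵀ.
Determinant 245·6 − 35² = 245.
m = (210·6 − 35·30)/245 = 6/7; c = (245·30 − 35·210)/245 = 0.
Residuals: 2/7, 18/7, -16/7, -8/7, -6/7, 10/7; SSR = 16.

SSR = 16.000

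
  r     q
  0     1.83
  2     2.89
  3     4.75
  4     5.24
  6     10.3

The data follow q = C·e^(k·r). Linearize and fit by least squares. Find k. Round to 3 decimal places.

k = 0.289

Taking logs, ln q = k·r + ln C, so regress ln q on r.
Σr = 15.0000, Σ(r)² = 65.0000, Σln q = 7.2122, Σr·ln q = 27.4151.
Equations: 65.0000·k + 15.0000·ln C = 27.4151;  15.0000·k + 5·ln C = 7.2122.
Solving (det = 100.0000): k = 0.28893, ln C = 0.57565.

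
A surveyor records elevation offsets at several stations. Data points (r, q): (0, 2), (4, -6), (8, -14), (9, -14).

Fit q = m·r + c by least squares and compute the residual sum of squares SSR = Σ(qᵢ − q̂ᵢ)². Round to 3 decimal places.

The normal system MᵀM·[m, c]ᵀ = Mᵀq is [[161, 21]; [21, 4]]·[m, c]ᵀ = [-262, -32]ᵀ.
Eliminating c: 4·(row 1) − 21·(row 2) gives 203·m = 4·(-262) − 21·(-32) = -376, so m = -376/203.
Then c = ((-32) − 21·(-376/203))/4 = 50/29.
Residuals: 8/29, -64/203, -184/203, 192/203; SSR = 384/203.

SSR = 1.892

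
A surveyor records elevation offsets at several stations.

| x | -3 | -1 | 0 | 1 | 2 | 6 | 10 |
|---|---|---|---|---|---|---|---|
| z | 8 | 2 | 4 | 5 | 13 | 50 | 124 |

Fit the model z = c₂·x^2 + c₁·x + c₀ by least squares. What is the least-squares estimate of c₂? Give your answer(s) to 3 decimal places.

MᵀM·[c₂, c₁, c₀]ᵀ = Mᵀz reads: 11395·c₂ + 1197·c₁ + 151·c₀ = 14331;  1197·c₂ + 151·c₁ + 15·c₀ = 1545;  151·c₂ + 15·c₁ + 7·c₀ = 206.
Row-reducing yields c₂ = 739493/715218, c₁ = 402163/238406, c₀ = 1255295/357609.

c₂ = 1.034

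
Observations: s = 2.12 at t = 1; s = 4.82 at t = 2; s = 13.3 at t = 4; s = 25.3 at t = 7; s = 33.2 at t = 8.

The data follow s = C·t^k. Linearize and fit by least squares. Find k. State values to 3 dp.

k = 1.317

Let Y = ln s. Fitting Y = k·ln t + ln C by least squares:
Sums: Σln t = 6.1048, Σ(ln t)² = 10.5129, Σln s = 11.6453, Σln t·ln s = 18.2478.
Normal system: [[10.5129, 6.1048]; [6.1048, 5]]·[k, ln C]ᵀ = [18.2478, 11.6453]ᵀ.
Slope k = (n·Σln t·ln s − Σln t·Σln s)/(n·Σ(ln t)² − (Σln t)²) = (5·18.2478 − 6.1048·11.6453)/15.2960 = 1.31712; ln C = (Σln s − k·Σln t)/n = 0.72092.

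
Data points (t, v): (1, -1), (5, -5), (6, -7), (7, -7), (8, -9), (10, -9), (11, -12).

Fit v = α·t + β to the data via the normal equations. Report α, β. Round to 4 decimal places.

Forming AᵀA = [[396, 48]; [48, 7]] and Aᵀv = [-411, -50]ᵀ gives AᵀA·[α, β]ᵀ = Aᵀv.
det = 396·7 − 48² = 468.
α = ((-411)·7 − 48·(-50))/468 = -53/52; β = (396·(-50) − 48·(-411))/468 = -2/13.

α = -1.0192, β = -0.1538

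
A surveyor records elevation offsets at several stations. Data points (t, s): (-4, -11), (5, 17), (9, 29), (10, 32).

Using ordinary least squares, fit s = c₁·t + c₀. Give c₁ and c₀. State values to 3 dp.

c₁ = 3.074, c₀ = 1.381

Setting ∂/∂c₁ … = 0 gives: 222·c₁ + 20·c₀ = 710;  20·c₁ + 4·c₀ = 67.
Determinant 222·4 − 20² = 488.
c₁ = (710·4 − 20·67)/488 = 375/122; c₀ = (222·67 − 20·710)/488 = 337/244.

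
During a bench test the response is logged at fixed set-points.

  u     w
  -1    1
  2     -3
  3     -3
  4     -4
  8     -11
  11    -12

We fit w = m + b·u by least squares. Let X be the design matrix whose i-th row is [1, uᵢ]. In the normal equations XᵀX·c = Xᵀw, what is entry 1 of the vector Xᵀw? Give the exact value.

Entry 1 ↔ basis 1, so (Xᵀw)_{1} = Σᵢ wᵢ = (1)·(1) + (1)·(-3) + (1)·(-3) + (1)·(-4) + (1)·(-11) + (1)·(-12) = -32.

-32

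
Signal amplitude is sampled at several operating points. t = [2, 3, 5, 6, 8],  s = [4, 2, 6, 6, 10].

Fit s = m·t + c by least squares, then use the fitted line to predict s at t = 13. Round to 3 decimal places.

ŝ = 14.807

XᵀX·[m, c]ᵀ = Xᵀs reads: 138·m + 24·c = 160;  24·m + 5·c = 28.
Determinant 138·5 − 24² = 114.
m = (160·5 − 24·28)/114 = 64/57; c = (138·28 − 24·160)/114 = 4/19.
At t = 13: ŝ = (64/57)·(13) + (4/19)·(1) = 844/57.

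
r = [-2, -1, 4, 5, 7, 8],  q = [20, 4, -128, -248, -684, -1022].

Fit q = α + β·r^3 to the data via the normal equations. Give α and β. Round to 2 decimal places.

Entries of MᵀM: Σ1 = 6, Σr^3 = 1035, Σr^3·r^3 = 399579.
And Σq = -2058, Σr^3·q = -797232.
Normal equations: [[6, 1035]; [1035, 399579]]·[α, β]ᵀ = [-2058, -797232]ᵀ.
det = 6·399579 − 1035² = 1326249.
α = ((-2058)·399579 − 1035·(-797232))/1326249 = 13534/6407; β = (6·(-797232) − 1035·(-2058))/1326249 = -294818/147361.

α = 2.11, β = -2.00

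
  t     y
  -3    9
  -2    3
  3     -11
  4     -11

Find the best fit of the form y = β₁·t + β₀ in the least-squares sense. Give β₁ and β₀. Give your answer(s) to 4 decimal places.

β₁ = -2.8378, β₀ = -1.0811

From the data, Σt·t = 38, Σt = 2, Σ1 = 4.
And Σt·y = -110, Σy = -10.
det = 38·4 − 2² = 148.
β₁ = ((-110)·4 − 2·(-10))/148 = -105/37; β₀ = (38·(-10) − 2·(-110))/148 = -40/37.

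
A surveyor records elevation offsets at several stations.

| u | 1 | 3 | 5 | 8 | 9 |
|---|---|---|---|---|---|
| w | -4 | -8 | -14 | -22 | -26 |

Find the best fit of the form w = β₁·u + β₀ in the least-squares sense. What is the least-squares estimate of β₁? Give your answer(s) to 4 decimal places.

The normal equations are: 180·β₁ + 26·β₀ = -508;  26·β₁ + 5·β₀ = -74.
Δ = 180·5 − 26² = 224.
β₁ = ((-508)·5 − 26·(-74))/224 = -11/4; β₀ = (180·(-74) − 26·(-508))/224 = -1/2.

β₁ = -2.7500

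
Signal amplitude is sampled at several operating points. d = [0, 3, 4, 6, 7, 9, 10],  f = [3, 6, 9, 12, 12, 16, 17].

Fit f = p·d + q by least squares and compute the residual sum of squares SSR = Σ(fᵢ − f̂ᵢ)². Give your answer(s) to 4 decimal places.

SSR = 2.5911

Entries of MᵀM: Σd·d = 291, Σd = 39, Σ1 = 7.
Moment sums: Σd·f = 524, Σf = 75.
MᵀM·[p, q]ᵀ = Mᵀf becomes [[291, 39]; [39, 7]]·[p, q]ᵀ = [524, 75]ᵀ.
Eliminating q: 7·(row 1) − 39·(row 2) gives 516·p = 7·524 − 39·75 = 743, so p = 743/516.
Then q = (75 − 39·(743/516))/7 = 463/172.
Residuals: 53/172, -87/86, 283/516, 115/172, -199/258, 15/43, -47/516; SSR = 1337/516.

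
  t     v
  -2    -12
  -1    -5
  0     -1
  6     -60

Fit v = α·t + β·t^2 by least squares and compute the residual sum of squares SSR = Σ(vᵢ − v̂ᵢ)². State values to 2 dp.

Sums needed: Σt·t = 41, Σt·t^2 = 207, Σt^2·t^2 = 1313.
And Σt·v = -331, Σt^2·v = -2213.
Eliminating β: 1313·(row 1) − 207·(row 2) gives 10984·α = 1313·(-331) − 207·(-2213) = 23488, so α = 2936/1373.
Then β = ((-2213) − 207·(2936/1373))/1313 = -2777/1373.
Residuals: 504/1373, -1152/1373, -1, -24/1373; SSR = 2525/1373.

SSR = 1.84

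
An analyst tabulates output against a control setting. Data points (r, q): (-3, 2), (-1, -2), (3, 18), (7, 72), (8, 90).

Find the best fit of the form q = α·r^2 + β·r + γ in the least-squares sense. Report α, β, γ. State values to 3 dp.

With design matrix A, AᵀA = [[6660, 854, 132]; [854, 132, 14]; [132, 14, 5]] and Aᵀq = [9466, 1274, 180]ᵀ.
Inverting the 3×3 Gram matrix, [α, β, γ]ᵀ = [80589/75019, 28829/10717, 8086/75019]ᵀ.

α = 1.074, β = 2.690, γ = 0.108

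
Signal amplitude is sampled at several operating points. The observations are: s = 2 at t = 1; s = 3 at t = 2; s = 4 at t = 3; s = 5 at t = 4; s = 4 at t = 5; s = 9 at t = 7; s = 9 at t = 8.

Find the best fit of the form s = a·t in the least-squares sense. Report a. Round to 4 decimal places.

Entries of XᵀX: Σt·t = 168.
Right-hand side: Σt·s = 195.
XᵀX·[a]ᵀ = Xᵀs becomes [[168]]·[a]ᵀ = [195]ᵀ.
a = 195/168 = 1.16071.

a = 1.1607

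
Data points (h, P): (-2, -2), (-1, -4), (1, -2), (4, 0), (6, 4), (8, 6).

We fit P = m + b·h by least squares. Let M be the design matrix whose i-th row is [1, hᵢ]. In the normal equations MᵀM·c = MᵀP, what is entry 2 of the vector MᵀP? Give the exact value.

78

Entry 2 ↔ basis h, so (MᵀP)_{2} = Σᵢ (h)·Pᵢ = (-2)·(-2) + (-1)·(-4) + (1)·(-2) + (4)·(0) + (6)·(4) + (8)·(6) = 78.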